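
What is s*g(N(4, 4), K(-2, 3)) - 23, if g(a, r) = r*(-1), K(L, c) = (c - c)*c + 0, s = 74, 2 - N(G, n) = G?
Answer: -23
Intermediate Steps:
N(G, n) = 2 - G
K(L, c) = 0 (K(L, c) = 0*c + 0 = 0 + 0 = 0)
g(a, r) = -r
s*g(N(4, 4), K(-2, 3)) - 23 = 74*(-1*0) - 23 = 74*0 - 23 = 0 - 23 = -23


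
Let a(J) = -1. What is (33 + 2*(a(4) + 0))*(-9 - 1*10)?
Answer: -589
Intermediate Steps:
(33 + 2*(a(4) + 0))*(-9 - 1*10) = (33 + 2*(-1 + 0))*(-9 - 1*10) = (33 + 2*(-1))*(-9 - 10) = (33 - 2)*(-19) = 31*(-19) = -589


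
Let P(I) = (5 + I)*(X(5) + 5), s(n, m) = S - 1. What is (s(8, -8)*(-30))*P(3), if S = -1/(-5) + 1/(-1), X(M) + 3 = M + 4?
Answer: 4752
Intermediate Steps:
X(M) = 1 + M (X(M) = -3 + (M + 4) = -3 + (4 + M) = 1 + M)
S = -4/5 (S = -1*(-1/5) + 1*(-1) = 1/5 - 1 = -4/5 ≈ -0.80000)
s(n, m) = -9/5 (s(n, m) = -4/5 - 1 = -9/5)
P(I) = 55 + 11*I (P(I) = (5 + I)*((1 + 5) + 5) = (5 + I)*(6 + 5) = (5 + I)*11 = 55 + 11*I)
(s(8, -8)*(-30))*P(3) = (-9/5*(-30))*(55 + 11*3) = 54*(55 + 33) = 54*88 = 4752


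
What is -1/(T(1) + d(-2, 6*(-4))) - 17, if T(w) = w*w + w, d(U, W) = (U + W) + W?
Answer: -815/48 ≈ -16.979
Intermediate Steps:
d(U, W) = U + 2*W
T(w) = w + w² (T(w) = w² + w = w + w²)
-1/(T(1) + d(-2, 6*(-4))) - 17 = -1/(1*(1 + 1) + (-2 + 2*(6*(-4)))) - 17 = -1/(1*2 + (-2 + 2*(-24))) - 17 = -1/(2 + (-2 - 48)) - 17 = -1/(2 - 50) - 17 = -1/(-48) - 17 = -1*(-1/48) - 17 = 1/48 - 17 = -815/48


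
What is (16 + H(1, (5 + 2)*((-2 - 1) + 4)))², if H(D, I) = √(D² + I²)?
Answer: 306 + 160*√2 ≈ 532.27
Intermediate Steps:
(16 + H(1, (5 + 2)*((-2 - 1) + 4)))² = (16 + √(1² + ((5 + 2)*((-2 - 1) + 4))²))² = (16 + √(1 + (7*(-3 + 4))²))² = (16 + √(1 + (7*1)²))² = (16 + √(1 + 7²))² = (16 + √(1 + 49))² = (16 + √50)² = (16 + 5*√2)²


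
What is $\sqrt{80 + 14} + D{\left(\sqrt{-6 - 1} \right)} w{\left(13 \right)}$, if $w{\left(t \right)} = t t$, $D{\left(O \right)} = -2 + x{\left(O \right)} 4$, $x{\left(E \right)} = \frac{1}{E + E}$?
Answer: $-338 + \sqrt{94} - \frac{338 i \sqrt{7}}{7} \approx -328.3 - 127.75 i$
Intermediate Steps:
$x{\left(E \right)} = \frac{1}{2 E}$
$D{\left(O \right)} = -2 + \frac{2}{O}$ ($D{\left(O \right)} = -2 + \frac{1}{2 O} 4 = -2 + \frac{2}{O}$)
$w{\left(t \right)} = t^{2}$
$\sqrt{80 + 14} + D{\left(\sqrt{-6 - 1} \right)} w{\left(13 \right)} = \sqrt{80 + 14} + \left(-2 + \frac{2}{\sqrt{-6 - 1}}\right) 13^{2} = \sqrt{94} + \left(-2 + \frac{2}{\sqrt{-7}}\right) 169 = \sqrt{94} + \left(-2 + \frac{2}{i \sqrt{7}}\right) 169 = \sqrt{94} + \left(-2 + 2 \left(- \frac{i \sqrt{7}}{7}\right)\right) 169 = \sqrt{94} + \left(-2 - \frac{2 i \sqrt{7}}{7}\right) 169 = \sqrt{94} - \left(338 + \frac{338 i \sqrt{7}}{7}\right) = -338 + \sqrt{94} - \frac{338 i \sqrt{7}}{7}$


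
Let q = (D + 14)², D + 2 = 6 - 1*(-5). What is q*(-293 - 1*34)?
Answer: -172983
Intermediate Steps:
D = 9 (D = -2 + (6 - 1*(-5)) = -2 + (6 + 5) = -2 + 11 = 9)
q = 529 (q = (9 + 14)² = 23² = 529)
q*(-293 - 1*34) = 529*(-293 - 1*34) = 529*(-293 - 34) = 529*(-327) = -172983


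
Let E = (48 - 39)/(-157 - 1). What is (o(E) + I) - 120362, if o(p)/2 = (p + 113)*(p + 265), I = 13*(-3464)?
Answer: -1317438363/12482 ≈ -1.0555e+5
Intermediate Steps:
E = -9/158 (E = 9/(-158) = 9*(-1/158) = -9/158 ≈ -0.056962)
I = -45032
o(p) = 2*(113 + p)*(265 + p) (o(p) = 2*((p + 113)*(p + 265)) = 2*((113 + p)*(265 + p)) = 2*(113 + p)*(265 + p))
(o(E) + I) - 120362 = ((59890 + 2*(-9/158)² + 756*(-9/158)) - 45032) - 120362 = ((59890 + 2*(81/24964) - 3402/79) - 45032) - 120362 = ((59890 + 81/12482 - 3402/79) - 45032) - 120362 = (747009545/12482 - 45032) - 120362 = 184920121/12482 - 120362 = -1317438363/12482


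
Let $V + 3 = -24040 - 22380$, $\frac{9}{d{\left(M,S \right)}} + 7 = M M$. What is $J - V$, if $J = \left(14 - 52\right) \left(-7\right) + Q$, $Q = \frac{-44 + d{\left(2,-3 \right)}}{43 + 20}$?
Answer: $\frac{2941360}{63} \approx 46688.0$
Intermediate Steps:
$d{\left(M,S \right)} = \frac{9}{-7 + M^{2}}$ ($d{\left(M,S \right)} = \frac{9}{-7 + M M} = \frac{9}{-7 + M^{2}}$)
$Q = - \frac{47}{63}$ ($Q = \frac{-44 + \frac{9}{-7 + 2^{2}}}{43 + 20} = \frac{-44 + \frac{9}{-7 + 4}}{63} = \left(-44 + \frac{9}{-3}\right) \frac{1}{63} = \left(-44 + 9 \left(- \frac{1}{3}\right)\right) \frac{1}{63} = \left(-44 - 3\right) \frac{1}{63} = \left(-47\right) \frac{1}{63} = - \frac{47}{63} \approx -0.74603$)
$J = \frac{16711}{63}$ ($J = \left(14 - 52\right) \left(-7\right) - \frac{47}{63} = \left(-38\right) \left(-7\right) - \frac{47}{63} = 266 - \frac{47}{63} = \frac{16711}{63} \approx 265.25$)
$V = -46423$ ($V = -3 - 46420 = -46423$)
$J - V = \frac{16711}{63} - -46423 = \frac{16711}{63} + 46423 = \frac{2941360}{63}$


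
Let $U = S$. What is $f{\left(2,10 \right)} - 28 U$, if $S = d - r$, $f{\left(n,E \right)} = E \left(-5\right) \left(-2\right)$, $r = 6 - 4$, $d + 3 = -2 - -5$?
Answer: $156$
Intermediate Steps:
$d = 0$ ($d = -3 - -3 = -3 + \left(-2 + 5\right) = -3 + 3 = 0$)
$r = 2$ ($r = 6 - 4 = 2$)
$f{\left(n,E \right)} = 10 E$ ($f{\left(n,E \right)} = - 5 E \left(-2\right) = 10 E$)
$S = -2$ ($S = 0 - 2 = -2$)
$U = -2$
$f{\left(2,10 \right)} - 28 U = 10 \cdot 10 - -56 = 100 + 56 = 156$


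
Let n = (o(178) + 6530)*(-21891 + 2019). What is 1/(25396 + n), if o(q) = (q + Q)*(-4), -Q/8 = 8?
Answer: -1/120677132 ≈ -8.2866e-9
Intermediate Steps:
Q = -64 (Q = -8*8 = -64)
o(q) = 256 - 4*q (o(q) = (q - 64)*(-4) = (-64 + q)*(-4) = 256 - 4*q)
n = -120702528 (n = ((256 - 4*178) + 6530)*(-21891 + 2019) = ((256 - 712) + 6530)*(-19872) = (-456 + 6530)*(-19872) = 6074*(-19872) = -120702528)
1/(25396 + n) = 1/(25396 - 120702528) = 1/(-120677132) = -1/120677132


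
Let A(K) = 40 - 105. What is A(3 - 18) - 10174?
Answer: -10239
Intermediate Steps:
A(K) = -65
A(3 - 18) - 10174 = -65 - 10174 = -10239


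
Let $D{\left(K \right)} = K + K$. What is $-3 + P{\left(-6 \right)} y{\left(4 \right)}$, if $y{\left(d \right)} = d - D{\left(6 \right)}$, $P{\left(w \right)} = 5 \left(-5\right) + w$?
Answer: $245$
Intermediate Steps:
$D{\left(K \right)} = 2 K$
$P{\left(w \right)} = -25 + w$
$y{\left(d \right)} = -12 + d$ ($y{\left(d \right)} = d - 2 \cdot 6 = d - 12 = -12 + d$)
$-3 + P{\left(-6 \right)} y{\left(4 \right)} = -3 + \left(-25 - 6\right) \left(-12 + 4\right) = -3 - -248 = -3 + 248 = 245$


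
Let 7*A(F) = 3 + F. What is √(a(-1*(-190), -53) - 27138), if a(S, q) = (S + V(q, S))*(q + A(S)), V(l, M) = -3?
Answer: 2*I*√390691/7 ≈ 178.59*I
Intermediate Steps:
A(F) = 3/7 + F/7 (A(F) = (3 + F)/7 = 3/7 + F/7)
a(S, q) = (-3 + S)*(3/7 + q + S/7) (a(S, q) = (S - 3)*(q + (3/7 + S/7)) = (-3 + S)*(3/7 + q + S/7))
√(a(-1*(-190), -53) - 27138) = √((-9/7 - 3*(-53) + (-1*(-190))²/7 - 1*(-190)*(-53)) - 27138) = √((-9/7 + 159 + (⅐)*190² + 190*(-53)) - 27138) = √((-9/7 + 159 + (⅐)*36100 - 10070) - 27138) = √((-9/7 + 159 + 36100/7 - 10070) - 27138) = √(-33286/7 - 27138) = √(-223252/7) = 2*I*√390691/7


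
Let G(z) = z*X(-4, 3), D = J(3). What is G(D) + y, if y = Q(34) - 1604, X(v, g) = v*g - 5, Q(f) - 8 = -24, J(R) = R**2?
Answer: -1773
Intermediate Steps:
D = 9 (D = 3**2 = 9)
Q(f) = -16 (Q(f) = 8 - 24 = -16)
X(v, g) = -5 + g*v (X(v, g) = g*v - 5 = -5 + g*v)
y = -1620 (y = -16 - 1604 = -1620)
G(z) = -17*z (G(z) = z*(-5 + 3*(-4)) = z*(-5 - 12) = z*(-17) = -17*z)
G(D) + y = -17*9 - 1620 = -153 - 1620 = -1773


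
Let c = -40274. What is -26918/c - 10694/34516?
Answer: 124602883/347524346 ≈ 0.35854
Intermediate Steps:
-26918/c - 10694/34516 = -26918/(-40274) - 10694/34516 = -26918*(-1/40274) - 10694*1/34516 = 13459/20137 - 5347/17258 = 124602883/347524346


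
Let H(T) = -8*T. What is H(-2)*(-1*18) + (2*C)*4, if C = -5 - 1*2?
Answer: -344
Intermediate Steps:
C = -7 (C = -5 - 2 = -7)
H(-2)*(-1*18) + (2*C)*4 = (-8*(-2))*(-1*18) + (2*(-7))*4 = 16*(-18) - 14*4 = -288 - 56 = -344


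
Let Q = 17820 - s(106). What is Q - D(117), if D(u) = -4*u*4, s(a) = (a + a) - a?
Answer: 19586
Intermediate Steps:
s(a) = a (s(a) = 2*a - a = a)
D(u) = -16*u
Q = 17714 (Q = 17820 - 1*106 = 17820 - 106 = 17714)
Q - D(117) = 17714 - (-16)*117 = 17714 - 1*(-1872) = 17714 + 1872 = 19586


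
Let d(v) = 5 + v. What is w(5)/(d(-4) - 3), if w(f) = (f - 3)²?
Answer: -2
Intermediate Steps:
w(f) = (-3 + f)²
w(5)/(d(-4) - 3) = (-3 + 5)²/((5 - 4) - 3) = 2²/(1 - 3) = 4/(-2) = -½*4 = -2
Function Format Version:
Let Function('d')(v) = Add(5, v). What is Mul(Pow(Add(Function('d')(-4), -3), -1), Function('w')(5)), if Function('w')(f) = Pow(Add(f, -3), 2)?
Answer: -2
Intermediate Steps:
Function('w')(f) = Pow(Add(-3, f), 2)
Mul(Pow(Add(Function('d')(-4), -3), -1), Function('w')(5)) = Mul(Pow(Add(Add(5, -4), -3), -1), Pow(Add(-3, 5), 2)) = Mul(Pow(Add(1, -3), -1), Pow(2, 2)) = Mul(Pow(-2, -1), 4) = Mul(Rational(-1, 2), 4) = -2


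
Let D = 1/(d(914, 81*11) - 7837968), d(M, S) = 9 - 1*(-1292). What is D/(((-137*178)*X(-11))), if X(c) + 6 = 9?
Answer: 1/573314884386 ≈ 1.7442e-12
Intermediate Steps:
X(c) = 3 (X(c) = -6 + 9 = 3)
d(M, S) = 1301 (d(M, S) = 9 + 1292 = 1301)
D = -1/7836667 (D = 1/(1301 - 7837968) = 1/(-7836667) = -1/7836667 ≈ -1.2761e-7)
D/(((-137*178)*X(-11))) = -1/(7836667*(-137*178*3)) = -1/(7836667*((-24386*3))) = -1/7836667/(-73158) = -1/7836667*(-1/73158) = 1/573314884386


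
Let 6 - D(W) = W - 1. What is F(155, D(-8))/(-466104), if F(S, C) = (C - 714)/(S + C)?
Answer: 233/26412560 ≈ 8.8216e-6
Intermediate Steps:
D(W) = 7 - W (D(W) = 6 - (W - 1) = 6 - (-1 + W) = 6 + (1 - W) = 7 - W)
F(S, C) = (-714 + C)/(C + S)
F(155, D(-8))/(-466104) = ((-714 + (7 - 1*(-8)))/((7 - 1*(-8)) + 155))/(-466104) = ((-714 + (7 + 8))/((7 + 8) + 155))*(-1/466104) = ((-714 + 15)/(15 + 155))*(-1/466104) = (-699/170)*(-1/466104) = ((1/170)*(-699))*(-1/466104) = -699/170*(-1/466104) = 233/26412560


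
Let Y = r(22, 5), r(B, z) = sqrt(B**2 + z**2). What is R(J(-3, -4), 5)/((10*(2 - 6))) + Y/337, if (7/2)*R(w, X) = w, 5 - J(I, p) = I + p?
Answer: -3/35 + sqrt(509)/337 ≈ -0.018768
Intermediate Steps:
J(I, p) = 5 - I - p (J(I, p) = 5 - (I + p) = 5 + (-I - p) = 5 - I - p)
R(w, X) = 2*w/7
Y = sqrt(509) (Y = sqrt(22**2 + 5**2) = sqrt(484 + 25) = sqrt(509) ≈ 22.561)
R(J(-3, -4), 5)/((10*(2 - 6))) + Y/337 = (2*(5 - 1*(-3) - 1*(-4))/7)/((10*(2 - 6))) + sqrt(509)/337 = (2*(5 + 3 + 4)/7)/((10*(-4))) + sqrt(509)*(1/337) = ((2/7)*12)/(-40) + sqrt(509)/337 = (24/7)*(-1/40) + sqrt(509)/337 = -3/35 + sqrt(509)/337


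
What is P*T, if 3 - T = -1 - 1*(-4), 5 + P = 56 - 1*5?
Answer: 0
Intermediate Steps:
P = 46 (P = -5 + (56 - 1*5) = -5 + (56 - 5) = -5 + 51 = 46)
T = 0 (T = 3 - (-1 - 1*(-4)) = 3 - (-1 + 4) = 3 - 1*3 = 3 - 3 = 0)
P*T = 46*0 = 0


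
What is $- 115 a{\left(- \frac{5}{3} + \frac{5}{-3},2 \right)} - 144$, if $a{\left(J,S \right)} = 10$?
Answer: $-1294$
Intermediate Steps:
$- 115 a{\left(- \frac{5}{3} + \frac{5}{-3},2 \right)} - 144 = \left(-115\right) 10 - 144 = -1150 - 144 = -1294$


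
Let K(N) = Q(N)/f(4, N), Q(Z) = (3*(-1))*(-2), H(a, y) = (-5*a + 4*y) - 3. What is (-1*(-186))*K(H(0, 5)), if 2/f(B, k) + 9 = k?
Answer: 4464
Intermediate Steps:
f(B, k) = 2/(-9 + k)
H(a, y) = -3 - 5*a + 4*y
Q(Z) = 6 (Q(Z) = -3*(-2) = 6)
K(N) = -27 + 3*N (K(N) = 6/((2/(-9 + N))) = 6*(-9/2 + N/2) = -27 + 3*N)
(-1*(-186))*K(H(0, 5)) = (-1*(-186))*(-27 + 3*(-3 - 5*0 + 4*5)) = 186*(-27 + 3*(-3 + 0 + 20)) = 186*(-27 + 3*17) = 186*(-27 + 51) = 186*24 = 4464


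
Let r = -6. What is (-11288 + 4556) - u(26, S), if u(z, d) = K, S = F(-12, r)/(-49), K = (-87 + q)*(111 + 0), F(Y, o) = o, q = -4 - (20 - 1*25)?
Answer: 2814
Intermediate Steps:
q = 1 (q = -4 - (20 - 25) = -4 - 1*(-5) = -4 + 5 = 1)
K = -9546 (K = (-87 + 1)*(111 + 0) = -86*111 = -9546)
S = 6/49 (S = -6/(-49) = -6*(-1/49) = 6/49 ≈ 0.12245)
u(z, d) = -9546
(-11288 + 4556) - u(26, S) = (-11288 + 4556) - 1*(-9546) = -6732 + 9546 = 2814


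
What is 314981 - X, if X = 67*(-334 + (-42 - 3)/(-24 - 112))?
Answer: 45877809/136 ≈ 3.3734e+5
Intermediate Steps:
X = -3040393/136 (X = 67*(-334 - 45/(-136)) = 67*(-334 - 45*(-1/136)) = 67*(-334 + 45/136) = 67*(-45379/136) = -3040393/136 ≈ -22356.)
314981 - X = 314981 - 1*(-3040393/136) = 314981 + 3040393/136 = 45877809/136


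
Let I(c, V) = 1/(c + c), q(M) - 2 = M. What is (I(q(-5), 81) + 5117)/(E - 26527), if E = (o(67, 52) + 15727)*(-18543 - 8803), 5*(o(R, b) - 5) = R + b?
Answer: -153505/12926539014 ≈ -1.1875e-5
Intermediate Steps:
q(M) = 2 + M
I(c, V) = 1/(2*c)
o(R, b) = 5 + R/5 + b/5 (o(R, b) = 5 + (R + b)/5 = 5 + (R/5 + b/5) = 5 + R/5 + b/5)
E = -2154290534/5 (E = ((5 + (1/5)*67 + (1/5)*52) + 15727)*(-18543 - 8803) = ((5 + 67/5 + 52/5) + 15727)*(-27346) = (144/5 + 15727)*(-27346) = (78779/5)*(-27346) = -2154290534/5 ≈ -4.3086e+8)
(I(q(-5), 81) + 5117)/(E - 26527) = (1/(2*(2 - 5)) + 5117)/(-2154290534/5 - 26527) = ((1/2)/(-3) + 5117)/(-2154423169/5) = ((1/2)*(-1/3) + 5117)*(-5/2154423169) = (-1/6 + 5117)*(-5/2154423169) = (30701/6)*(-5/2154423169) = -153505/12926539014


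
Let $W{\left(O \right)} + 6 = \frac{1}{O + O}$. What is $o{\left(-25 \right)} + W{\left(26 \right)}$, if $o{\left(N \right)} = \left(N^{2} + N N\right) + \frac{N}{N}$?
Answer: $\frac{64741}{52} \approx 1245.0$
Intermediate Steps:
$W{\left(O \right)} = -6 + \frac{1}{2 O}$ ($W{\left(O \right)} = -6 + \frac{1}{O + O} = -6 + \frac{1}{2 O}$)
$o{\left(N \right)} = 1 + 2 N^{2}$ ($o{\left(N \right)} = \left(N^{2} + N^{2}\right) + 1 = 2 N^{2} + 1 = 1 + 2 N^{2}$)
$o{\left(-25 \right)} + W{\left(26 \right)} = \left(1 + 2 \left(-25\right)^{2}\right) - \left(6 - \frac{1}{2 \cdot 26}\right) = \left(1 + 2 \cdot 625\right) + \left(-6 + \frac{1}{2} \cdot \frac{1}{26}\right) = \left(1 + 1250\right) + \left(-6 + \frac{1}{52}\right) = 1251 - \frac{311}{52} = \frac{64741}{52}$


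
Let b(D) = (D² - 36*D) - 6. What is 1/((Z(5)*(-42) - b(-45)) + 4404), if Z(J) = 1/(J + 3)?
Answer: 4/3039 ≈ 0.0013162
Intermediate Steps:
Z(J) = 1/(3 + J)
b(D) = -6 + D² - 36*D
1/((Z(5)*(-42) - b(-45)) + 4404) = 1/((-42/(3 + 5) - (-6 + (-45)² - 36*(-45))) + 4404) = 1/((-42/8 - (-6 + 2025 + 1620)) + 4404) = 1/(((⅛)*(-42) - 1*3639) + 4404) = 1/((-21/4 - 3639) + 4404) = 1/(-14577/4 + 4404) = 1/(3039/4) = 4/3039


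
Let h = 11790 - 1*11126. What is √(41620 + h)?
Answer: 62*√11 ≈ 205.63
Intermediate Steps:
h = 664 (h = 11790 - 11126 = 664)
√(41620 + h) = √(41620 + 664) = √42284 = 62*√11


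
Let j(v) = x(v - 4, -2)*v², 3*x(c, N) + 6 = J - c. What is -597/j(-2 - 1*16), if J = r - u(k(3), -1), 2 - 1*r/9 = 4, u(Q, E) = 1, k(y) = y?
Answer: 199/108 ≈ 1.8426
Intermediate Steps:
r = -18 (r = 18 - 9*4 = 18 - 36 = -18)
J = -19 (J = -18 - 1*1 = -18 - 1 = -19)
x(c, N) = -25/3 - c/3 (x(c, N) = -2 + (-19 - c)/3 = -2 + (-19/3 - c/3) = -25/3 - c/3)
j(v) = v²*(-7 - v/3) (j(v) = (-25/3 - (v - 4)/3)*v² = (-25/3 - (-4 + v)/3)*v² = (-25/3 + (4/3 - v/3))*v² = (-7 - v/3)*v² = v²*(-7 - v/3))
-597/j(-2 - 1*16) = -597*3/((-21 - (-2 - 1*16))*(-2 - 1*16)²) = -597*3/((-21 - (-2 - 16))*(-2 - 16)²) = -597*1/(108*(-21 - 1*(-18))) = -597*1/(108*(-21 + 18)) = -597/((⅓)*324*(-3)) = -597/(-324) = -597*(-1/324) = 199/108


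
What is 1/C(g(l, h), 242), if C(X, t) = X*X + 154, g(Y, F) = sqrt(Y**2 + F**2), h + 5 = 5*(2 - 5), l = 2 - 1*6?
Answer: 1/570 ≈ 0.0017544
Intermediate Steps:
l = -4 (l = 2 - 6 = -4)
h = -20 (h = -5 + 5*(2 - 5) = -5 + 5*(-3) = -5 - 15 = -20)
g(Y, F) = sqrt(F**2 + Y**2)
C(X, t) = 154 + X**2 (C(X, t) = X**2 + 154 = 154 + X**2)
1/C(g(l, h), 242) = 1/(154 + (sqrt((-20)**2 + (-4)**2))**2) = 1/(154 + (sqrt(400 + 16))**2) = 1/(154 + (sqrt(416))**2) = 1/(154 + (4*sqrt(26))**2) = 1/(154 + 416) = 1/570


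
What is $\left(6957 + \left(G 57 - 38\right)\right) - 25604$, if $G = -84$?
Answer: $-23473$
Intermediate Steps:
$\left(6957 + \left(G 57 - 38\right)\right) - 25604 = \left(6957 - 4826\right) - 25604 = 2131 - 25604 = -23473$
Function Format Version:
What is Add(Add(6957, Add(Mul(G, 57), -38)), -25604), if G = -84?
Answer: -23473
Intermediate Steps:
Add(Add(6957, Add(Mul(G, 57), -38)), -25604) = Add(Add(6957, Add(Mul(-84, 57), -38)), -25604) = Add(Add(6957, Add(-4788, -38)), -25604) = Add(Add(6957, -4826), -25604) = Add(2131, -25604) = -23473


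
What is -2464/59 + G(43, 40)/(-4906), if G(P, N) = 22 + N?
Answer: -6046021/144727 ≈ -41.775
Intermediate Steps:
-2464/59 + G(43, 40)/(-4906) = -2464/59 + (22 + 40)/(-4906) = -2464*1/59 + 62*(-1/4906) = -2464/59 - 31/2453 = -6046021/144727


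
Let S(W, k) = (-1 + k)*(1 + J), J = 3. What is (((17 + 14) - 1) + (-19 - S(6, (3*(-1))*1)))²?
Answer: 729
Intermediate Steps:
S(W, k) = -4 + 4*k (S(W, k) = (-1 + k)*(1 + 3) = (-1 + k)*4 = -4 + 4*k)
(((17 + 14) - 1) + (-19 - S(6, (3*(-1))*1)))² = (((17 + 14) - 1) + (-19 - (-4 + 4*((3*(-1))*1))))² = ((31 - 1) + (-19 - (-4 + 4*(-3*1))))² = (30 + (-19 - (-4 + 4*(-3))))² = (30 + (-19 - (-4 - 12)))² = (30 + (-19 - 1*(-16)))² = (30 + (-19 + 16))² = (30 - 3)² = 27² = 729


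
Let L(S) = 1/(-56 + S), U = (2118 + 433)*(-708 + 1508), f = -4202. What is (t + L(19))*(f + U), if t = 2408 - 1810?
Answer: 45059730750/37 ≈ 1.2178e+9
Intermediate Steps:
U = 2040800 (U = 2551*800 = 2040800)
t = 598
(t + L(19))*(f + U) = (598 + 1/(-56 + 19))*(-4202 + 2040800) = (598 + 1/(-37))*2036598 = (598 - 1/37)*2036598 = (22125/37)*2036598 = 45059730750/37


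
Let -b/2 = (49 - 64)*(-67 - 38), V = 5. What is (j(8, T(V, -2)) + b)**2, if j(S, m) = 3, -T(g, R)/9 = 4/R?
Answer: 9903609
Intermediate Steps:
T(g, R) = -36/R
b = -3150 (b = -2*(49 - 64)*(-67 - 38) = -(-30)*(-105) = -2*1575 = -3150)
(j(8, T(V, -2)) + b)**2 = (3 - 3150)**2 = (-3147)**2 = 9903609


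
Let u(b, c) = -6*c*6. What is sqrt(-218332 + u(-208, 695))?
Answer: 2*I*sqrt(60838) ≈ 493.31*I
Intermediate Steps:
u(b, c) = -36*c
sqrt(-218332 + u(-208, 695)) = sqrt(-218332 - 36*695) = sqrt(-218332 - 25020) = sqrt(-243352) = 2*I*sqrt(60838)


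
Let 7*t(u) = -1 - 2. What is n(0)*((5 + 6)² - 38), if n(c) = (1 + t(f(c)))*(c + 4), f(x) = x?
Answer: 1328/7 ≈ 189.71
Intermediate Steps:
t(u) = -3/7 (t(u) = (-1 - 2)/7 = (⅐)*(-3) = -3/7)
n(c) = 16/7 + 4*c/7 (n(c) = (1 - 3/7)*(c + 4) = 4*(4 + c)/7 = 16/7 + 4*c/7)
n(0)*((5 + 6)² - 38) = (16/7 + (4/7)*0)*((5 + 6)² - 38) = (16/7 + 0)*(11² - 38) = 16*(121 - 38)/7 = (16/7)*83 = 1328/7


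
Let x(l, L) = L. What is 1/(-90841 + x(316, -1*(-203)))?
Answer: -1/90638 ≈ -1.1033e-5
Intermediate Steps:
1/(-90841 + x(316, -1*(-203))) = 1/(-90841 - 1*(-203)) = 1/(-90841 + 203) = 1/(-90638) = -1/90638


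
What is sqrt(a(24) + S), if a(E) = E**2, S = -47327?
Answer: I*sqrt(46751) ≈ 216.22*I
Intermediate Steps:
sqrt(a(24) + S) = sqrt(24**2 - 47327) = sqrt(576 - 47327) = sqrt(-46751) = I*sqrt(46751)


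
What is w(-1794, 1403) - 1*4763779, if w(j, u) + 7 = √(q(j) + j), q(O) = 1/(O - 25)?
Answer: -4763786 + I*√5935919053/1819 ≈ -4.7638e+6 + 42.356*I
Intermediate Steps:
q(O) = 1/(-25 + O)
w(j, u) = -7 + √(j + 1/(-25 + j)) (w(j, u) = -7 + √(1/(-25 + j) + j) = -7 + √(j + 1/(-25 + j)))
w(-1794, 1403) - 1*4763779 = (-7 + √((1 - 1794*(-25 - 1794))/(-25 - 1794))) - 1*4763779 = (-7 + √((1 - 1794*(-1819))/(-1819))) - 4763779 = (-7 + √(-(1 + 3263286)/1819)) - 4763779 = (-7 + √(-1/1819*3263287)) - 4763779 = (-7 + √(-3263287/1819)) - 4763779 = (-7 + I*√5935919053/1819) - 4763779 = -4763786 + I*√5935919053/1819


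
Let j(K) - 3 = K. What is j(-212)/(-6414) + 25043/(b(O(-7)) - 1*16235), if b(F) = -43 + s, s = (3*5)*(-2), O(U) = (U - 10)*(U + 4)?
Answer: -26202905/17433252 ≈ -1.5030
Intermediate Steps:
O(U) = (-10 + U)*(4 + U)
s = -30 (s = 15*(-2) = -30)
b(F) = -73 (b(F) = -43 - 30 = -73)
j(K) = 3 + K
j(-212)/(-6414) + 25043/(b(O(-7)) - 1*16235) = (3 - 212)/(-6414) + 25043/(-73 - 1*16235) = -209*(-1/6414) + 25043/(-73 - 16235) = 209/6414 + 25043/(-16308) = 209/6414 + 25043*(-1/16308) = 209/6414 - 25043/16308 = -26202905/17433252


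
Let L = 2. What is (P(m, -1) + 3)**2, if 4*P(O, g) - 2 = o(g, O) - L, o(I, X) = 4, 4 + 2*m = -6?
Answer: 16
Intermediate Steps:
m = -5 (m = -2 + (1/2)*(-6) = -2 - 3 = -5)
P(O, g) = 1 (P(O, g) = 1/2 + (4 - 1*2)/4 = 1/2 + (4 - 2)/4 = 1/2 + (1/4)*2 = 1/2 + 1/2 = 1)
(P(m, -1) + 3)**2 = (1 + 3)**2 = 4**2 = 16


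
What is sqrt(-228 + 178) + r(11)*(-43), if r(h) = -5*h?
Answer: 2365 + 5*I*sqrt(2) ≈ 2365.0 + 7.0711*I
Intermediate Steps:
sqrt(-228 + 178) + r(11)*(-43) = sqrt(-228 + 178) - 5*11*(-43) = sqrt(-50) - 55*(-43) = 5*I*sqrt(2) + 2365 = 2365 + 5*I*sqrt(2)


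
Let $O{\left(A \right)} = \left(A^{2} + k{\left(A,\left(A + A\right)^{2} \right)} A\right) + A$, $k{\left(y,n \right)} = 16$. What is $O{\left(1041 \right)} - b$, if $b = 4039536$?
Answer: $-2938158$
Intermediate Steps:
$O{\left(A \right)} = A^{2} + 17 A$ ($O{\left(A \right)} = \left(A^{2} + 16 A\right) + A = A^{2} + 17 A$)
$O{\left(1041 \right)} - b = 1041 \left(17 + 1041\right) - 4039536 = 1041 \cdot 1058 - 4039536 = 1101378 - 4039536 = -2938158$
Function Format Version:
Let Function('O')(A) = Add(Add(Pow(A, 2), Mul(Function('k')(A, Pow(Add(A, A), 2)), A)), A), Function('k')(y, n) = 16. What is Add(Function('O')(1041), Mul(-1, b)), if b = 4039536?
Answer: -2938158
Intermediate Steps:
Function('O')(A) = Add(Pow(A, 2), Mul(17, A)) (Function('O')(A) = Add(Add(Pow(A, 2), Mul(16, A)), A) = Add(Pow(A, 2), Mul(17, A)))
Add(Function('O')(1041), Mul(-1, b)) = Add(Mul(1041, Add(17, 1041)), Mul(-1, 4039536)) = Add(Mul(1041, 1058), -4039536) = Add(1101378, -4039536) = -2938158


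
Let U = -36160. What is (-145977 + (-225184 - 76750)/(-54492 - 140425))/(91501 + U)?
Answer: -28453096975/10786901697 ≈ -2.6377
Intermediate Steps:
(-145977 + (-225184 - 76750)/(-54492 - 140425))/(91501 + U) = (-145977 + (-225184 - 76750)/(-54492 - 140425))/(91501 - 36160) = (-145977 - 301934/(-194917))/55341 = (-145977 - 301934*(-1/194917))*(1/55341) = (-145977 + 301934/194917)*(1/55341) = -28453096975/194917*1/55341 = -28453096975/10786901697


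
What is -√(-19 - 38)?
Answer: -I*√57 ≈ -7.5498*I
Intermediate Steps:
-√(-19 - 38) = -√(-57) = -I*√57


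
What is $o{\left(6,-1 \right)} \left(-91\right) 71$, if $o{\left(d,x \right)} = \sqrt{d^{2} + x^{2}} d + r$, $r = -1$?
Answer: $6461 - 38766 \sqrt{37} \approx -2.2934 \cdot 10^{5}$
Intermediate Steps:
$o{\left(d,x \right)} = -1 + d \sqrt{d^{2} + x^{2}}$ ($o{\left(d,x \right)} = \sqrt{d^{2} + x^{2}} d - 1 = d \sqrt{d^{2} + x^{2}} - 1 = -1 + d \sqrt{d^{2} + x^{2}}$)
$o{\left(6,-1 \right)} \left(-91\right) 71 = \left(-1 + 6 \sqrt{6^{2} + \left(-1\right)^{2}}\right) \left(-91\right) 71 = \left(-1 + 6 \sqrt{36 + 1}\right) \left(-91\right) 71 = \left(-1 + 6 \sqrt{37}\right) \left(-91\right) 71 = \left(91 - 546 \sqrt{37}\right) 71 = 6461 - 38766 \sqrt{37}$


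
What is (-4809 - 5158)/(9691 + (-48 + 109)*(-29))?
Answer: -9967/7922 ≈ -1.2581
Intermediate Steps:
(-4809 - 5158)/(9691 + (-48 + 109)*(-29)) = -9967/(9691 + 61*(-29)) = -9967/(9691 - 1769) = -9967/7922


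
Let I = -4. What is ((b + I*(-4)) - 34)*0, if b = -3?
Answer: 0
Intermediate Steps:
((b + I*(-4)) - 34)*0 = ((-3 - 4*(-4)) - 34)*0 = ((-3 + 16) - 34)*0 = (13 - 34)*0 = -21*0 = 0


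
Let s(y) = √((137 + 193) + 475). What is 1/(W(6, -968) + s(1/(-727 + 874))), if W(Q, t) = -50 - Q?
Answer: -8/333 - √805/2331 ≈ -0.036196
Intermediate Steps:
s(y) = √805 (s(y) = √(330 + 475) = √805)
1/(W(6, -968) + s(1/(-727 + 874))) = 1/((-50 - 1*6) + √805) = 1/((-50 - 6) + √805) = 1/(-56 + √805)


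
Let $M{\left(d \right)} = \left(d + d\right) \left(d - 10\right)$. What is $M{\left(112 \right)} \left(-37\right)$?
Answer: $-845376$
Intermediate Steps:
$M{\left(d \right)} = 2 d \left(-10 + d\right)$
$M{\left(112 \right)} \left(-37\right) = 2 \cdot 112 \left(-10 + 112\right) \left(-37\right) = 2 \cdot 112 \cdot 102 \left(-37\right) = 22848 \left(-37\right) = -845376$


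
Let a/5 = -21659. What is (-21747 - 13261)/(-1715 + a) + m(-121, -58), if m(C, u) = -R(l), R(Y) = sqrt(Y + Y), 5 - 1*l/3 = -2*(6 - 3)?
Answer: 17504/55005 - sqrt(66) ≈ -7.8058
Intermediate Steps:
a = -108295 (a = 5*(-21659) = -108295)
l = 33 (l = 15 - (-6)*(6 - 3) = 15 - (-6)*3 = 15 - 3*(-6) = 15 + 18 = 33)
R(Y) = sqrt(2)*sqrt(Y) (R(Y) = sqrt(2*Y) = sqrt(2)*sqrt(Y))
m(C, u) = -sqrt(66) (m(C, u) = -sqrt(2)*sqrt(33) = -sqrt(66))
(-21747 - 13261)/(-1715 + a) + m(-121, -58) = (-21747 - 13261)/(-1715 - 108295) - sqrt(66) = -35008/(-110010) - sqrt(66) = -35008*(-1/110010) - sqrt(66) = 17504/55005 - sqrt(66)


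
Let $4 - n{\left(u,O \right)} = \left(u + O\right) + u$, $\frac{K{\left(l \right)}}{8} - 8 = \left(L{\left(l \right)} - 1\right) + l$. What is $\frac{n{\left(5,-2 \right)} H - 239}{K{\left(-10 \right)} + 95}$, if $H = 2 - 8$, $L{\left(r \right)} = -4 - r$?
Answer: $- \frac{215}{119} \approx -1.8067$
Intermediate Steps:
$K{\left(l \right)} = 24$ ($K{\left(l \right)} = 64 + 8 \left(\left(\left(-4 - l\right) - 1\right) + l\right) = 64 + 8 \left(\left(-5 - l\right) + l\right) = 64 + 8 \left(-5\right) = 64 - 40 = 24$)
$H = -6$
$n{\left(u,O \right)} = 4 - O - 2 u$ ($n{\left(u,O \right)} = 4 - \left(\left(u + O\right) + u\right) = 4 - \left(\left(O + u\right) + u\right) = 4 - \left(O + 2 u\right) = 4 - O - 2 u$)
$\frac{n{\left(5,-2 \right)} H - 239}{K{\left(-10 \right)} + 95} = \frac{\left(4 - -2 - 10\right) \left(-6\right) - 239}{24 + 95} = \frac{\left(4 + 2 - 10\right) \left(-6\right) - 239}{119} = \left(\left(-4\right) \left(-6\right) - 239\right) \frac{1}{119} = \left(24 - 239\right) \frac{1}{119} = \left(-215\right) \frac{1}{119} = - \frac{215}{119}$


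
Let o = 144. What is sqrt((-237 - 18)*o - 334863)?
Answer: 3*I*sqrt(41287) ≈ 609.58*I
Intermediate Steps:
sqrt((-237 - 18)*o - 334863) = sqrt((-237 - 18)*144 - 334863) = sqrt(-255*144 - 334863) = sqrt(-36720 - 334863) = sqrt(-371583) = 3*I*sqrt(41287)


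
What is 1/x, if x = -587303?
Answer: -1/587303 ≈ -1.7027e-6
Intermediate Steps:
1/x = 1/(-587303) = -1/587303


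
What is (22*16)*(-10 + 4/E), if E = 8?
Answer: -3344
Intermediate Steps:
(22*16)*(-10 + 4/E) = (22*16)*(-10 + 4/8) = 352*(-10 + 4*(1/8)) = 352*(-10 + 1/2) = 352*(-19/2) = -3344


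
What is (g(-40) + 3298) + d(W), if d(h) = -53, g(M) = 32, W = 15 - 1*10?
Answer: 3277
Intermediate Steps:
W = 5 (W = 15 - 10 = 5)
(g(-40) + 3298) + d(W) = (32 + 3298) - 53 = 3330 - 53 = 3277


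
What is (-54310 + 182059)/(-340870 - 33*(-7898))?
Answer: -127749/80236 ≈ -1.5922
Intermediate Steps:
(-54310 + 182059)/(-340870 - 33*(-7898)) = 127749/(-340870 + 260634) = 127749/(-80236) = 127749*(-1/80236) = -127749/80236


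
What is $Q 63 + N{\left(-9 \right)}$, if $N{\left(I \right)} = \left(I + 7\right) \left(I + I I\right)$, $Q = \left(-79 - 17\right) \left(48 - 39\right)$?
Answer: $-54576$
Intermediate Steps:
$Q = -864$ ($Q = \left(-96\right) 9 = -864$)
$N{\left(I \right)} = \left(7 + I\right) \left(I + I^{2}\right)$
$Q 63 + N{\left(-9 \right)} = \left(-864\right) 63 - 9 \left(7 + \left(-9\right)^{2} + 8 \left(-9\right)\right) = -54432 - 9 \left(7 + 81 - 72\right) = -54432 - 144 = -54576$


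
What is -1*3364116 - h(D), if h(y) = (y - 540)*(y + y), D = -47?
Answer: -3419294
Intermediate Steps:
h(y) = 2*y*(-540 + y) (h(y) = (-540 + y)*(2*y) = 2*y*(-540 + y))
-1*3364116 - h(D) = -1*3364116 - 2*(-47)*(-540 - 47) = -3364116 - 2*(-47)*(-587) = -3364116 - 1*55178 = -3364116 - 55178 = -3419294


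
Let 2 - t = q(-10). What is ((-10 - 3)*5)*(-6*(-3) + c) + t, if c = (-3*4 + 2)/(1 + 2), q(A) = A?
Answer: -2824/3 ≈ -941.33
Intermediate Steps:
c = -10/3 (c = (-12 + 2)/3 = -10*1/3 = -10/3 ≈ -3.3333)
t = 12 (t = 2 - 1*(-10) = 2 + 10 = 12)
((-10 - 3)*5)*(-6*(-3) + c) + t = ((-10 - 3)*5)*(-6*(-3) - 10/3) + 12 = (-13*5)*(18 - 10/3) + 12 = -65*44/3 + 12 = -2860/3 + 12 = -2824/3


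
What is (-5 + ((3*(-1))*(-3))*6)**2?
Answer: 2401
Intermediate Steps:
(-5 + ((3*(-1))*(-3))*6)**2 = (-5 - 3*(-3)*6)**2 = (-5 + 9*6)**2 = (-5 + 54)**2 = 49**2 = 2401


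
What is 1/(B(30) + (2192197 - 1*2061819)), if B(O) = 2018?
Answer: 1/132396 ≈ 7.5531e-6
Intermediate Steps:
1/(B(30) + (2192197 - 1*2061819)) = 1/(2018 + (2192197 - 1*2061819)) = 1/(2018 + (2192197 - 2061819)) = 1/(2018 + 130378) = 1/132396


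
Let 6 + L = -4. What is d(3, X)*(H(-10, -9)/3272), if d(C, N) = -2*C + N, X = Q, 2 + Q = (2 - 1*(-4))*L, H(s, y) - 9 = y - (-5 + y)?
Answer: -119/409 ≈ -0.29095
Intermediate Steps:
L = -10 (L = -6 - 4 = -10)
H(s, y) = 14 (H(s, y) = 9 + (y - (-5 + y)) = 9 + (y + (5 - y)) = 9 + 5 = 14)
Q = -62 (Q = -2 + (2 - 1*(-4))*(-10) = -2 + (2 + 4)*(-10) = -2 + 6*(-10) = -2 - 60 = -62)
X = -62
d(C, N) = N - 2*C
d(3, X)*(H(-10, -9)/3272) = (-62 - 2*3)*(14/3272) = (-62 - 6)*(14*(1/3272)) = -68*7/1636 = -119/409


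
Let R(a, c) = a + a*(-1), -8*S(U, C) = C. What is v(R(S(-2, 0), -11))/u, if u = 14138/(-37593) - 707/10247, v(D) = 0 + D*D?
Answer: 0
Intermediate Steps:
S(U, C) = -C/8
R(a, c) = 0 (R(a, c) = a - a = 0)
v(D) = D² (v(D) = 0 + D² = D²)
u = -171450337/385215471 (u = 14138*(-1/37593) - 707*1/10247 = -14138/37593 - 707/10247 = -171450337/385215471 ≈ -0.44508)
v(R(S(-2, 0), -11))/u = 0²/(-171450337/385215471) = 0*(-385215471/171450337) = 0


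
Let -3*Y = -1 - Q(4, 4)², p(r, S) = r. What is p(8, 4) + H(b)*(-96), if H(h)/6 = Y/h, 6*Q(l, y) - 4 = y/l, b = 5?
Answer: -856/15 ≈ -57.067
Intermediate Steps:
Q(l, y) = ⅔ + y/(6*l) (Q(l, y) = ⅔ + (y/l)/6 = ⅔ + y/(6*l))
Y = 61/108 (Y = -(-1 - ((⅙)*(4 + 4*4)/4)²)/3 = -(-1 - ((⅙)*(¼)*(4 + 16))²)/3 = -(-1 - ((⅙)*(¼)*20)²)/3 = -(-1 - (⅚)²)/3 = -(-1 - 1*25/36)/3 = -(-1 - 25/36)/3 = -⅓*(-61/36) = 61/108 ≈ 0.56481)
H(h) = 61/(18*h) (H(h) = 6*(61/(108*h)) = 61/(18*h))
p(8, 4) + H(b)*(-96) = 8 + ((61/18)/5)*(-96) = 8 + ((61/18)*(⅕))*(-96) = 8 + (61/90)*(-96) = 8 - 976/15 = -856/15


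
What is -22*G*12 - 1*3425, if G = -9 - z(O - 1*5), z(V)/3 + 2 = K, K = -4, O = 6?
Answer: -5801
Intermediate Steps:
z(V) = -18 (z(V) = -6 + 3*(-4) = -6 - 12 = -18)
G = 9 (G = -9 - 1*(-18) = -9 + 18 = 9)
-22*G*12 - 1*3425 = -22*9*12 - 1*3425 = -198*12 - 3425 = -2376 - 3425 = -5801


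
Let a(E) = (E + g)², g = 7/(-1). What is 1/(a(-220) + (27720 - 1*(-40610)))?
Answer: 1/119859 ≈ 8.3431e-6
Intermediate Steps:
g = -7 (g = 7*(-1) = -7)
a(E) = (-7 + E)² (a(E) = (E - 7)² = (-7 + E)²)
1/(a(-220) + (27720 - 1*(-40610))) = 1/((-7 - 220)² + (27720 - 1*(-40610))) = 1/((-227)² + (27720 + 40610)) = 1/(51529 + 68330) = 1/119859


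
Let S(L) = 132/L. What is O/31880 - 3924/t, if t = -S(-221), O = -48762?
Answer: -1152204171/175340 ≈ -6571.3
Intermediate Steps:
t = 132/221 (t = -132/(-221) = -132*(-1)/221 = -1*(-132/221) = 132/221 ≈ 0.59729)
O/31880 - 3924/t = -48762/31880 - 3924/132/221 = -48762*1/31880 - 3924*221/132 = -24381/15940 - 72267/11 = -1152204171/175340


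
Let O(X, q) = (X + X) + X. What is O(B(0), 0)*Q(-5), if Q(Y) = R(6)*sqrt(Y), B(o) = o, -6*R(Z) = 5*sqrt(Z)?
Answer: 0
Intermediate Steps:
R(Z) = -5*sqrt(Z)/6
Q(Y) = -5*sqrt(6)*sqrt(Y)/6 (Q(Y) = (-5*sqrt(6)/6)*sqrt(Y) = -5*sqrt(6)*sqrt(Y)/6)
O(X, q) = 3*X (O(X, q) = 2*X + X = 3*X)
O(B(0), 0)*Q(-5) = (3*0)*(-5*sqrt(6)*sqrt(-5)/6) = 0*(-5*sqrt(6)*I*sqrt(5)/6) = 0*(-5*I*sqrt(30)/6) = 0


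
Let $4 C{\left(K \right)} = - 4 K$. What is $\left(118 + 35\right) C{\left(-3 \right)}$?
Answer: $459$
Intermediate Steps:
$C{\left(K \right)} = - K$ ($C{\left(K \right)} = \frac{\left(-4\right) K}{4} = - K$)
$\left(118 + 35\right) C{\left(-3 \right)} = \left(118 + 35\right) \left(\left(-1\right) \left(-3\right)\right) = 153 \cdot 3 = 459$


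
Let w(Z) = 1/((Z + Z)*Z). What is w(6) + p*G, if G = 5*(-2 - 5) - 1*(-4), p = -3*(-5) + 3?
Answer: -40175/72 ≈ -557.99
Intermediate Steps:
w(Z) = 1/(2*Z²) (w(Z) = 1/(((2*Z))*Z) = (1/(2*Z))/Z = 1/(2*Z²))
p = 18 (p = 15 + 3 = 18)
G = -31 (G = 5*(-7) + 4 = -35 + 4 = -31)
w(6) + p*G = (½)/6² + 18*(-31) = (½)*(1/36) - 558 = 1/72 - 558 = -40175/72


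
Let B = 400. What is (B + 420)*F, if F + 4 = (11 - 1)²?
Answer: 78720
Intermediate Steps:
F = 96 (F = -4 + (11 - 1)² = -4 + 10² = -4 + 100 = 96)
(B + 420)*F = (400 + 420)*96 = 820*96 = 78720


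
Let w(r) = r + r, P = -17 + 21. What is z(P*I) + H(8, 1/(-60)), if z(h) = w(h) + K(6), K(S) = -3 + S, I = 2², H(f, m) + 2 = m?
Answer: 1979/60 ≈ 32.983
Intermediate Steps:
H(f, m) = -2 + m
I = 4
P = 4
w(r) = 2*r
z(h) = 3 + 2*h (z(h) = 2*h + (-3 + 6) = 2*h + 3 = 3 + 2*h)
z(P*I) + H(8, 1/(-60)) = (3 + 2*(4*4)) + (-2 + 1/(-60)) = (3 + 2*16) + (-2 - 1/60) = (3 + 32) - 121/60 = 35 - 121/60 = 1979/60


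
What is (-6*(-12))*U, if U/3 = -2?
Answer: -432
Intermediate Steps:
U = -6 (U = 3*(-2) = -6)
(-6*(-12))*U = -6*(-12)*(-6) = 72*(-6) = -432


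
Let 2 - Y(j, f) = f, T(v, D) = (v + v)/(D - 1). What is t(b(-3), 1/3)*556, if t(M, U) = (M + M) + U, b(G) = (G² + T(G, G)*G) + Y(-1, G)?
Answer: 32248/3 ≈ 10749.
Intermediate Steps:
T(v, D) = 2*v/(-1 + D) (T(v, D) = (2*v)/(-1 + D) = 2*v/(-1 + D))
Y(j, f) = 2 - f
b(G) = 2 + G² - G + 2*G²/(-1 + G) (b(G) = (G² + (2*G/(-1 + G))*G) + (2 - G) = (G² + 2*G²/(-1 + G)) + (2 - G) = 2 + G² - G + 2*G²/(-1 + G))
t(M, U) = U + 2*M (t(M, U) = 2*M + U = U + 2*M)
t(b(-3), 1/3)*556 = (1/3 + 2*((-2 + (-3)³ + 3*(-3))/(-1 - 3)))*556 = (⅓ + 2*((-2 - 27 - 9)/(-4)))*556 = (⅓ + 2*(-¼*(-38)))*556 = (⅓ + 2*(19/2))*556 = (⅓ + 19)*556 = (58/3)*556 = 32248/3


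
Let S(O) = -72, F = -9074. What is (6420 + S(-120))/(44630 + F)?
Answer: 529/2963 ≈ 0.17854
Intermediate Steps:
(6420 + S(-120))/(44630 + F) = (6420 - 72)/(44630 - 9074) = 6348/35556 = 6348*(1/35556) = 529/2963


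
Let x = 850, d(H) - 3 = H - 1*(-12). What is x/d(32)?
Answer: 850/47 ≈ 18.085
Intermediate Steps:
d(H) = 15 + H (d(H) = 3 + (H - 1*(-12)) = 3 + (H + 12) = 3 + (12 + H) = 15 + H)
x/d(32) = 850/(15 + 32) = 850/47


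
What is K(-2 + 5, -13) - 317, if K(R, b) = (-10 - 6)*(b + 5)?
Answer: -189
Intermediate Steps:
K(R, b) = -80 - 16*b (K(R, b) = -16*(5 + b) = -80 - 16*b)
K(-2 + 5, -13) - 317 = (-80 - 16*(-13)) - 317 = (-80 + 208) - 317 = 128 - 317 = -189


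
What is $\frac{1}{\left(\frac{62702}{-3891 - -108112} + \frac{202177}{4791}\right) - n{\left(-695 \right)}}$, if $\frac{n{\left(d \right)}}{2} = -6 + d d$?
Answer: $- \frac{499322811}{482343438198419} \approx -1.0352 \cdot 10^{-6}$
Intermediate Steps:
$n{\left(d \right)} = -12 + 2 d^{2}$ ($n{\left(d \right)} = 2 \left(-6 + d d\right) = 2 \left(-6 + d^{2}\right) = -12 + 2 d^{2}$)
$\frac{1}{\left(\frac{62702}{-3891 - -108112} + \frac{202177}{4791}\right) - n{\left(-695 \right)}} = \frac{1}{\left(\frac{62702}{-3891 - -108112} + \frac{202177}{4791}\right) - \left(-12 + 2 \left(-695\right)^{2}\right)} = \frac{1}{\left(\frac{62702}{-3891 + 108112} + 202177 \cdot \frac{1}{4791}\right) - \left(-12 + 2 \cdot 483025\right)} = \frac{1}{\left(\frac{62702}{104221} + \frac{202177}{4791}\right) - \left(-12 + 966050\right)} = \frac{1}{\left(62702 \cdot \frac{1}{104221} + \frac{202177}{4791}\right) - 966038} = \frac{1}{\left(\frac{62702}{104221} + \frac{202177}{4791}\right) - 966038} = \frac{1}{\frac{21371494399}{499322811} - 966038} = \frac{1}{- \frac{482343438198419}{499322811}} = - \frac{499322811}{482343438198419}$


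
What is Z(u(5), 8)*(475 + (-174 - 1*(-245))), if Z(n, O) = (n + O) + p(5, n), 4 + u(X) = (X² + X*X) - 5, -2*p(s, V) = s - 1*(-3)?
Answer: 24570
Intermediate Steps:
p(s, V) = -3/2 - s/2 (p(s, V) = -(s - 1*(-3))/2 = -(s + 3)/2 = -(3 + s)/2 = -3/2 - s/2)
u(X) = -9 + 2*X² (u(X) = -4 + ((X² + X*X) - 5) = -4 + ((X² + X²) - 5) = -4 + (2*X² - 5) = -4 + (-5 + 2*X²) = -9 + 2*X²)
Z(n, O) = -4 + O + n (Z(n, O) = (n + O) + (-3/2 - ½*5) = (O + n) + (-3/2 - 5/2) = (O + n) - 4 = -4 + O + n)
Z(u(5), 8)*(475 + (-174 - 1*(-245))) = (-4 + 8 + (-9 + 2*5²))*(475 + (-174 - 1*(-245))) = (-4 + 8 + (-9 + 2*25))*(475 + (-174 + 245)) = (-4 + 8 + (-9 + 50))*(475 + 71) = (-4 + 8 + 41)*546 = 45*546 = 24570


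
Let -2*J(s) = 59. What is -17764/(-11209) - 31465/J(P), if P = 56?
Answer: 706430446/661331 ≈ 1068.2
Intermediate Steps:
J(s) = -59/2 (J(s) = -1/2*59 = -59/2)
-17764/(-11209) - 31465/J(P) = -17764/(-11209) - 31465/(-59/2) = -17764*(-1/11209) - 31465*(-2/59) = 17764/11209 + 62930/59 = 706430446/661331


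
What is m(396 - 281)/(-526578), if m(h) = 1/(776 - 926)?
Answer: 1/78986700 ≈ 1.2660e-8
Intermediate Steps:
m(h) = -1/150 (m(h) = 1/(-150) = -1/150)
m(396 - 281)/(-526578) = -1/150/(-526578) = -1/150*(-1/526578) = 1/78986700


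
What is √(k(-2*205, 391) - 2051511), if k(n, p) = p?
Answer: 4*I*√128195 ≈ 1432.2*I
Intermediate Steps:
√(k(-2*205, 391) - 2051511) = √(391 - 2051511) = √(-2051120) = 4*I*√128195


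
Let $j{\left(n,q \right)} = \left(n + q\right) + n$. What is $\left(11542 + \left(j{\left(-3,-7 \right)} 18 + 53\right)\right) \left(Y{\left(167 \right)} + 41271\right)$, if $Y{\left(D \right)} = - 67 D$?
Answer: $341761602$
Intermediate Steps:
$j{\left(n,q \right)} = q + 2 n$
$\left(11542 + \left(j{\left(-3,-7 \right)} 18 + 53\right)\right) \left(Y{\left(167 \right)} + 41271\right) = \left(11542 + \left(\left(-7 + 2 \left(-3\right)\right) 18 + 53\right)\right) \left(\left(-67\right) 167 + 41271\right) = \left(11542 + \left(\left(-7 - 6\right) 18 + 53\right)\right) \left(-11189 + 41271\right) = \left(11542 + \left(\left(-13\right) 18 + 53\right)\right) 30082 = \left(11542 + \left(-234 + 53\right)\right) 30082 = \left(11542 - 181\right) 30082 = 11361 \cdot 30082 = 341761602$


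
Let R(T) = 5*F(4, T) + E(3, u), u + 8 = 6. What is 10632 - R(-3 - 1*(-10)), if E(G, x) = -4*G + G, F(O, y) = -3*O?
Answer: 10701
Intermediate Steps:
u = -2 (u = -8 + 6 = -2)
E(G, x) = -3*G
R(T) = -69 (R(T) = 5*(-3*4) - 3*3 = 5*(-12) - 9 = -60 - 9 = -69)
10632 - R(-3 - 1*(-10)) = 10632 - 1*(-69) = 10632 + 69 = 10701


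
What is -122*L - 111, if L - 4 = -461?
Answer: 55643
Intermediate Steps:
L = -457 (L = 4 - 461 = -457)
-122*L - 111 = -122*(-457) - 111 = 55754 - 111 = 55643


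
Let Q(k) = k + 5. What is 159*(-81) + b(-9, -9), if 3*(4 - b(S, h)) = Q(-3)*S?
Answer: -12869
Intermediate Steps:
Q(k) = 5 + k
b(S, h) = 4 - 2*S/3 (b(S, h) = 4 - (5 - 3)*S/3 = 4 - 2*S/3)
159*(-81) + b(-9, -9) = 159*(-81) + (4 - ⅔*(-9)) = -12879 + (4 + 6) = -12879 + 10 = -12869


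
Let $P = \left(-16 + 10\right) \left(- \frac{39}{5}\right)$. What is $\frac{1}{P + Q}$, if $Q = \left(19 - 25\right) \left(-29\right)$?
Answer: $\frac{5}{1104} \approx 0.004529$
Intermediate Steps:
$Q = 174$ ($Q = \left(-6\right) \left(-29\right) = 174$)
$P = \frac{234}{5}$ ($P = - 6 \left(\left(-39\right) \frac{1}{5}\right) = \left(-6\right) \left(- \frac{39}{5}\right) = \frac{234}{5} \approx 46.8$)
$\frac{1}{P + Q} = \frac{1}{\frac{234}{5} + 174} = \frac{1}{\frac{1104}{5}} = \frac{5}{1104}$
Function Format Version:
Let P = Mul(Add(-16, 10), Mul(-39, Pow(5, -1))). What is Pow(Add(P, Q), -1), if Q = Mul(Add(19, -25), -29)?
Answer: Rational(5, 1104) ≈ 0.0045290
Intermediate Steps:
Q = 174 (Q = Mul(-6, -29) = 174)
P = Rational(234, 5) (P = Mul(-6, Mul(-39, Rational(1, 5))) = Mul(-6, Rational(-39, 5)) = Rational(234, 5) ≈ 46.800)
Pow(Add(P, Q), -1) = Pow(Add(Rational(234, 5), 174), -1) = Pow(Rational(1104, 5), -1) = Rational(5, 1104)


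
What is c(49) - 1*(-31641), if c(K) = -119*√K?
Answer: 30808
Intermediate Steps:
c(49) - 1*(-31641) = -119*√49 - 1*(-31641) = -119*7 + 31641 = -833 + 31641 = 30808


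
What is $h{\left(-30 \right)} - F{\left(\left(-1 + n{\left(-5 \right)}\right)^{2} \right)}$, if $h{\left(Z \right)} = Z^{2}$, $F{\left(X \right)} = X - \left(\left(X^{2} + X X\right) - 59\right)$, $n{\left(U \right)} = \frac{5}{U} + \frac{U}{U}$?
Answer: $842$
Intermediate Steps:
$n{\left(U \right)} = 1 + \frac{5}{U}$ ($n{\left(U \right)} = \frac{5}{U} + 1 = 1 + \frac{5}{U}$)
$F{\left(X \right)} = 59 + X - 2 X^{2}$ ($F{\left(X \right)} = X - \left(\left(X^{2} + X^{2}\right) - 59\right) = X - \left(2 X^{2} - 59\right) = X - \left(-59 + 2 X^{2}\right) = 59 + X - 2 X^{2}$)
$h{\left(-30 \right)} - F{\left(\left(-1 + n{\left(-5 \right)}\right)^{2} \right)} = \left(-30\right)^{2} - \left(59 + \left(-1 + \frac{5 - 5}{-5}\right)^{2} - 2 \left(\left(-1 + \frac{5 - 5}{-5}\right)^{2}\right)^{2}\right) = 900 - \left(59 + \left(-1 - 0\right)^{2} - 2 \left(\left(-1 - 0\right)^{2}\right)^{2}\right) = 900 - \left(59 + \left(-1 + 0\right)^{2} - 2 \left(\left(-1 + 0\right)^{2}\right)^{2}\right) = 900 - \left(59 + \left(-1\right)^{2} - 2 \left(\left(-1\right)^{2}\right)^{2}\right) = 900 - \left(59 + 1 - 2 \cdot 1^{2}\right) = 900 - \left(59 + 1 - 2\right) = 900 - 58 = 842$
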